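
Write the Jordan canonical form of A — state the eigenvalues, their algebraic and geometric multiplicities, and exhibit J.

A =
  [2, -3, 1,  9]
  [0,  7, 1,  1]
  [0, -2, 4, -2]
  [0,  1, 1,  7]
J_1(2) ⊕ J_2(6) ⊕ J_1(6)

The characteristic polynomial is
  det(x·I − A) = x^4 - 20*x^3 + 144*x^2 - 432*x + 432 = (x - 6)^3*(x - 2)

Eigenvalues and multiplicities (the geometric multiplicity of λ is n − rank(A − λI), which equals the number of Jordan blocks for λ):
  λ = 2: algebraic multiplicity = 1, geometric multiplicity = 1
  λ = 6: algebraic multiplicity = 3, geometric multiplicity = 2

Determining the block sizes for each eigenvalue:
  λ = 2: one block (gm = 1), so the single block has size am = 1 → block sizes [1]
  λ = 6: 2 blocks summing to 3 forces exactly one block of size 2 and the rest size 1 → block sizes [2, 1]

Assembling the blocks gives a Jordan form
J =
  [2, 0, 0, 0]
  [0, 6, 1, 0]
  [0, 0, 6, 0]
  [0, 0, 0, 6]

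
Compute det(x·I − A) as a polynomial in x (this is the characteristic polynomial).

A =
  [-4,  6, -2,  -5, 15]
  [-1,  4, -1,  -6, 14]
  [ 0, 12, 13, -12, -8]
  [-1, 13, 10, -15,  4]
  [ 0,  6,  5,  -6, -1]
x^5 + 3*x^4 - 18*x^3 - 54*x^2 + 81*x + 243

Expanding det(x·I − A) (e.g. by cofactor expansion or by noting that A is similar to its Jordan form J, which has the same characteristic polynomial as A) gives
  χ_A(x) = x^5 + 3*x^4 - 18*x^3 - 54*x^2 + 81*x + 243
which factors as (x - 3)^2*(x + 3)^3. The eigenvalues (with algebraic multiplicities) are λ = -3 with multiplicity 3, λ = 3 with multiplicity 2.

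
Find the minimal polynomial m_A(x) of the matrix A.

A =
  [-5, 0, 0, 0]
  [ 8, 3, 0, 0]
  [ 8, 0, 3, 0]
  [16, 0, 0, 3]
x^2 + 2*x - 15

The characteristic polynomial is χ_A(x) = (x - 3)^3*(x + 5), so the eigenvalues are known. The minimal polynomial is
  m_A(x) = Π_λ (x − λ)^{k_λ}
where k_λ is the size of the *largest* Jordan block for λ (equivalently, the smallest k with (A − λI)^k v = 0 for every generalised eigenvector v of λ).

  λ = -5: largest Jordan block has size 1, contributing (x + 5)
  λ = 3: largest Jordan block has size 1, contributing (x − 3)

So m_A(x) = (x - 3)*(x + 5) = x^2 + 2*x - 15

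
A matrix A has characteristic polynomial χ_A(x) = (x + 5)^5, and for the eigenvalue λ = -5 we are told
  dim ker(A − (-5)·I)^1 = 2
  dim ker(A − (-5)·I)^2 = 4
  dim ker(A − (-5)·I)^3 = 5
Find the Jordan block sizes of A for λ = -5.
Block sizes for λ = -5: [3, 2]

From the dimensions of kernels of powers, the number of Jordan blocks of size at least j is d_j − d_{j−1} where d_j = dim ker(N^j) (with d_0 = 0). Computing the differences gives [2, 2, 1].
The number of blocks of size exactly k is (#blocks of size ≥ k) − (#blocks of size ≥ k + 1), so the partition is: 1 block(s) of size 2, 1 block(s) of size 3.
In nonincreasing order the block sizes are [3, 2].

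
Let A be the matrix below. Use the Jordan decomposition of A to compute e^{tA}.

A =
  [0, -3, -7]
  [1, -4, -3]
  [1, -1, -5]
e^{tA} =
  [-t^2*exp(-3*t)/2 + 3*t*exp(-3*t) + exp(-3*t), t^2*exp(-3*t)/2 - 3*t*exp(-3*t), t^2*exp(-3*t) - 7*t*exp(-3*t)]
  [-t^2*exp(-3*t)/2 + t*exp(-3*t), t^2*exp(-3*t)/2 - t*exp(-3*t) + exp(-3*t), t^2*exp(-3*t) - 3*t*exp(-3*t)]
  [t*exp(-3*t), -t*exp(-3*t), -2*t*exp(-3*t) + exp(-3*t)]

Strategy: write A = P · J · P⁻¹ where J is a Jordan canonical form, so e^{tA} = P · e^{tJ} · P⁻¹, and e^{tJ} can be computed block-by-block.

A has Jordan form
J =
  [-3,  1,  0]
  [ 0, -3,  1]
  [ 0,  0, -3]
(up to reordering of blocks).

Per-block formulas:
  For a 3×3 Jordan block J_3(-3): exp(t · J_3(-3)) = e^(-3t)·(I + t·N + (t^2/2)·N^2), where N is the 3×3 nilpotent shift.

After assembling e^{tJ} and conjugating by P, we get:

e^{tA} =
  [-t^2*exp(-3*t)/2 + 3*t*exp(-3*t) + exp(-3*t), t^2*exp(-3*t)/2 - 3*t*exp(-3*t), t^2*exp(-3*t) - 7*t*exp(-3*t)]
  [-t^2*exp(-3*t)/2 + t*exp(-3*t), t^2*exp(-3*t)/2 - t*exp(-3*t) + exp(-3*t), t^2*exp(-3*t) - 3*t*exp(-3*t)]
  [t*exp(-3*t), -t*exp(-3*t), -2*t*exp(-3*t) + exp(-3*t)]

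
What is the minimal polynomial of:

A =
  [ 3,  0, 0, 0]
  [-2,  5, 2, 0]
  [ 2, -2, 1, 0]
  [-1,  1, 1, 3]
x^2 - 6*x + 9

The characteristic polynomial is χ_A(x) = (x - 3)^4, so the eigenvalues are known. The minimal polynomial is
  m_A(x) = Π_λ (x − λ)^{k_λ}
where k_λ is the size of the *largest* Jordan block for λ (equivalently, the smallest k with (A − λI)^k v = 0 for every generalised eigenvector v of λ).

  λ = 3: largest Jordan block has size 2, contributing (x − 3)^2

So m_A(x) = (x - 3)^2 = x^2 - 6*x + 9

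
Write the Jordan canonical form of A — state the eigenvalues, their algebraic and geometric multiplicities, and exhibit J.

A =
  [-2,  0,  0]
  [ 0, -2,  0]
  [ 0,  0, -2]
J_1(-2) ⊕ J_1(-2) ⊕ J_1(-2)

The characteristic polynomial is
  det(x·I − A) = x^3 + 6*x^2 + 12*x + 8 = (x + 2)^3

Eigenvalues and multiplicities (the geometric multiplicity of λ is n − rank(A − λI), which equals the number of Jordan blocks for λ):
  λ = -2: algebraic multiplicity = 3, geometric multiplicity = 3

Determining the block sizes for each eigenvalue:
  λ = -2: gm = am = 3, so every block has size 1 → block sizes [1, 1, 1]

Assembling the blocks gives a Jordan form
J =
  [-2,  0,  0]
  [ 0, -2,  0]
  [ 0,  0, -2]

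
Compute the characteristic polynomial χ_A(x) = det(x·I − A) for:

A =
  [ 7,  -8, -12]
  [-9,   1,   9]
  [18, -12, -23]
x^3 + 15*x^2 + 75*x + 125

Expanding det(x·I − A) (e.g. by cofactor expansion or by noting that A is similar to its Jordan form J, which has the same characteristic polynomial as A) gives
  χ_A(x) = x^3 + 15*x^2 + 75*x + 125
which factors as (x + 5)^3. The eigenvalues (with algebraic multiplicities) are λ = -5 with multiplicity 3.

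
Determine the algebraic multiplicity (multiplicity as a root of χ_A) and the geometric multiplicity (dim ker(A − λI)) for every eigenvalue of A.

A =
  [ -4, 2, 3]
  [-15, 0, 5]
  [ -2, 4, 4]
λ = 0: alg = 3, geom = 1

Step 1 — factor the characteristic polynomial to read off the algebraic multiplicities:
  χ_A(x) = x^3

Step 2 — compute geometric multiplicities via the rank-nullity identity g(λ) = n − rank(A − λI):
  rank(A − (0)·I) = 2, so dim ker(A − (0)·I) = n − 2 = 1

Summary:
  λ = 0: algebraic multiplicity = 3, geometric multiplicity = 1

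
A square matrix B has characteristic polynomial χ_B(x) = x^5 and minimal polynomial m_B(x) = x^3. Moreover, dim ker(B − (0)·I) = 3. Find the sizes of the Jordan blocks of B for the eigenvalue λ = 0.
Block sizes for λ = 0: [3, 1, 1]

Step 1 — from the characteristic polynomial, algebraic multiplicity of λ = 0 is 5. From dim ker(B − (0)·I) = 3, there are exactly 3 Jordan blocks for λ = 0.
Step 2 — from the minimal polynomial, the factor (x − 0)^3 tells us the largest block for λ = 0 has size 3.
Step 3 — with total size 5, 3 blocks, and largest block 3, the block sizes (in nonincreasing order) are [3, 1, 1].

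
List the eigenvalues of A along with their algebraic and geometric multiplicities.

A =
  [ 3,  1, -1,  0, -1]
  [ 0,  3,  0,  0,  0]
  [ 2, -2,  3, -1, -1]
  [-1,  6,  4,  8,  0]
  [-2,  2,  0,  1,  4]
λ = 3: alg = 3, geom = 2; λ = 6: alg = 2, geom = 1

Step 1 — factor the characteristic polynomial to read off the algebraic multiplicities:
  χ_A(x) = (x - 6)^2*(x - 3)^3

Step 2 — compute geometric multiplicities via the rank-nullity identity g(λ) = n − rank(A − λI):
  rank(A − (3)·I) = 3, so dim ker(A − (3)·I) = n − 3 = 2
  rank(A − (6)·I) = 4, so dim ker(A − (6)·I) = n − 4 = 1

Summary:
  λ = 3: algebraic multiplicity = 3, geometric multiplicity = 2
  λ = 6: algebraic multiplicity = 2, geometric multiplicity = 1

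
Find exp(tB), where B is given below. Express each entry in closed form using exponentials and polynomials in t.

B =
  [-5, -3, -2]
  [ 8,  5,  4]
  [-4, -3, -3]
e^{tB} =
  [-4*t*exp(-t) + exp(-t), -3*t*exp(-t), -2*t*exp(-t)]
  [8*t*exp(-t), 6*t*exp(-t) + exp(-t), 4*t*exp(-t)]
  [-4*t*exp(-t), -3*t*exp(-t), -2*t*exp(-t) + exp(-t)]

Strategy: write B = P · J · P⁻¹ where J is a Jordan canonical form, so e^{tB} = P · e^{tJ} · P⁻¹, and e^{tJ} can be computed block-by-block.

B has Jordan form
J =
  [-1,  1,  0]
  [ 0, -1,  0]
  [ 0,  0, -1]
(up to reordering of blocks).

Per-block formulas:
  For a 2×2 Jordan block J_2(-1): exp(t · J_2(-1)) = e^(-1t)·(I + t·N), where N is the 2×2 nilpotent shift.
  For a 1×1 block at λ = -1: exp(t · [-1]) = [e^(-1t)].

After assembling e^{tJ} and conjugating by P, we get:

e^{tB} =
  [-4*t*exp(-t) + exp(-t), -3*t*exp(-t), -2*t*exp(-t)]
  [8*t*exp(-t), 6*t*exp(-t) + exp(-t), 4*t*exp(-t)]
  [-4*t*exp(-t), -3*t*exp(-t), -2*t*exp(-t) + exp(-t)]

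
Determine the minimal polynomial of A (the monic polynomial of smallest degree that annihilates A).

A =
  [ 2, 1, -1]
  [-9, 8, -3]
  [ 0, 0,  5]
x^2 - 10*x + 25

The characteristic polynomial is χ_A(x) = (x - 5)^3, so the eigenvalues are known. The minimal polynomial is
  m_A(x) = Π_λ (x − λ)^{k_λ}
where k_λ is the size of the *largest* Jordan block for λ (equivalently, the smallest k with (A − λI)^k v = 0 for every generalised eigenvector v of λ).

  λ = 5: largest Jordan block has size 2, contributing (x − 5)^2

So m_A(x) = (x - 5)^2 = x^2 - 10*x + 25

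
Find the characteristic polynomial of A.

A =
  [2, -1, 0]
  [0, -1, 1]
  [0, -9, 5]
x^3 - 6*x^2 + 12*x - 8

Expanding det(x·I − A) (e.g. by cofactor expansion or by noting that A is similar to its Jordan form J, which has the same characteristic polynomial as A) gives
  χ_A(x) = x^3 - 6*x^2 + 12*x - 8
which factors as (x - 2)^3. The eigenvalues (with algebraic multiplicities) are λ = 2 with multiplicity 3.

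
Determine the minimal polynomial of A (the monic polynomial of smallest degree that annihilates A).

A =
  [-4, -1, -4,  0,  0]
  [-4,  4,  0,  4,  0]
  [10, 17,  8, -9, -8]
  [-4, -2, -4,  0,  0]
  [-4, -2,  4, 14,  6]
x^3 - 10*x^2 + 28*x - 24

The characteristic polynomial is χ_A(x) = (x - 6)*(x - 2)^4, so the eigenvalues are known. The minimal polynomial is
  m_A(x) = Π_λ (x − λ)^{k_λ}
where k_λ is the size of the *largest* Jordan block for λ (equivalently, the smallest k with (A − λI)^k v = 0 for every generalised eigenvector v of λ).

  λ = 2: largest Jordan block has size 2, contributing (x − 2)^2
  λ = 6: largest Jordan block has size 1, contributing (x − 6)

So m_A(x) = (x - 6)*(x - 2)^2 = x^3 - 10*x^2 + 28*x - 24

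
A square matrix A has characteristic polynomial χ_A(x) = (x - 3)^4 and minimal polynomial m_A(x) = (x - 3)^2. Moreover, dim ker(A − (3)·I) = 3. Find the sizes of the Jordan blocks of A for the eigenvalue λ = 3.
Block sizes for λ = 3: [2, 1, 1]

Step 1 — from the characteristic polynomial, algebraic multiplicity of λ = 3 is 4. From dim ker(A − (3)·I) = 3, there are exactly 3 Jordan blocks for λ = 3.
Step 2 — from the minimal polynomial, the factor (x − 3)^2 tells us the largest block for λ = 3 has size 2.
Step 3 — with total size 4, 3 blocks, and largest block 2, the block sizes (in nonincreasing order) are [2, 1, 1].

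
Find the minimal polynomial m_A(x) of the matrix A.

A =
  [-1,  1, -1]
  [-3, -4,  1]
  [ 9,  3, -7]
x^3 + 12*x^2 + 48*x + 64

The characteristic polynomial is χ_A(x) = (x + 4)^3, so the eigenvalues are known. The minimal polynomial is
  m_A(x) = Π_λ (x − λ)^{k_λ}
where k_λ is the size of the *largest* Jordan block for λ (equivalently, the smallest k with (A − λI)^k v = 0 for every generalised eigenvector v of λ).

  λ = -4: largest Jordan block has size 3, contributing (x + 4)^3

So m_A(x) = (x + 4)^3 = x^3 + 12*x^2 + 48*x + 64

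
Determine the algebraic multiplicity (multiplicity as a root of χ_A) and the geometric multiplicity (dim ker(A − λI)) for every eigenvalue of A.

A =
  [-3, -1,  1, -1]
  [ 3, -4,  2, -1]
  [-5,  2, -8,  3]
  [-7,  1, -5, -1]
λ = -4: alg = 4, geom = 2

Step 1 — factor the characteristic polynomial to read off the algebraic multiplicities:
  χ_A(x) = (x + 4)^4

Step 2 — compute geometric multiplicities via the rank-nullity identity g(λ) = n − rank(A − λI):
  rank(A − (-4)·I) = 2, so dim ker(A − (-4)·I) = n − 2 = 2

Summary:
  λ = -4: algebraic multiplicity = 4, geometric multiplicity = 2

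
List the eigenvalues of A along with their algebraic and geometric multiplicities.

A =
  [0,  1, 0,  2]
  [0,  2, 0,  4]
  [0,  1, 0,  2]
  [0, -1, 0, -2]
λ = 0: alg = 4, geom = 3

Step 1 — factor the characteristic polynomial to read off the algebraic multiplicities:
  χ_A(x) = x^4

Step 2 — compute geometric multiplicities via the rank-nullity identity g(λ) = n − rank(A − λI):
  rank(A − (0)·I) = 1, so dim ker(A − (0)·I) = n − 1 = 3

Summary:
  λ = 0: algebraic multiplicity = 4, geometric multiplicity = 3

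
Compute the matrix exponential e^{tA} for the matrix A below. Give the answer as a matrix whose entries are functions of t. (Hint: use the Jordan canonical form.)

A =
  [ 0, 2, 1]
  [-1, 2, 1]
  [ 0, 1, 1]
e^{tA} =
  [-t^2*exp(t)/2 - t*exp(t) + exp(t), t^2*exp(t)/2 + 2*t*exp(t), t^2*exp(t)/2 + t*exp(t)]
  [-t*exp(t), t*exp(t) + exp(t), t*exp(t)]
  [-t^2*exp(t)/2, t^2*exp(t)/2 + t*exp(t), t^2*exp(t)/2 + exp(t)]

Strategy: write A = P · J · P⁻¹ where J is a Jordan canonical form, so e^{tA} = P · e^{tJ} · P⁻¹, and e^{tJ} can be computed block-by-block.

A has Jordan form
J =
  [1, 1, 0]
  [0, 1, 1]
  [0, 0, 1]
(up to reordering of blocks).

Per-block formulas:
  For a 3×3 Jordan block J_3(1): exp(t · J_3(1)) = e^(1t)·(I + t·N + (t^2/2)·N^2), where N is the 3×3 nilpotent shift.

After assembling e^{tJ} and conjugating by P, we get:

e^{tA} =
  [-t^2*exp(t)/2 - t*exp(t) + exp(t), t^2*exp(t)/2 + 2*t*exp(t), t^2*exp(t)/2 + t*exp(t)]
  [-t*exp(t), t*exp(t) + exp(t), t*exp(t)]
  [-t^2*exp(t)/2, t^2*exp(t)/2 + t*exp(t), t^2*exp(t)/2 + exp(t)]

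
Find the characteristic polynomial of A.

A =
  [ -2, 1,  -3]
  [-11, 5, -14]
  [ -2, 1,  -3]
x^3

Expanding det(x·I − A) (e.g. by cofactor expansion or by noting that A is similar to its Jordan form J, which has the same characteristic polynomial as A) gives
  χ_A(x) = x^3
which factors as x^3. The eigenvalues (with algebraic multiplicities) are λ = 0 with multiplicity 3.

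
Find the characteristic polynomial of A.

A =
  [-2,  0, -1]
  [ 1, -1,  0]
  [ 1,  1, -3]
x^3 + 6*x^2 + 12*x + 8

Expanding det(x·I − A) (e.g. by cofactor expansion or by noting that A is similar to its Jordan form J, which has the same characteristic polynomial as A) gives
  χ_A(x) = x^3 + 6*x^2 + 12*x + 8
which factors as (x + 2)^3. The eigenvalues (with algebraic multiplicities) are λ = -2 with multiplicity 3.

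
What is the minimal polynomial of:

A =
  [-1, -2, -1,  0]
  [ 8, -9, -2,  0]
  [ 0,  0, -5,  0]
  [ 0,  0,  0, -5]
x^2 + 10*x + 25

The characteristic polynomial is χ_A(x) = (x + 5)^4, so the eigenvalues are known. The minimal polynomial is
  m_A(x) = Π_λ (x − λ)^{k_λ}
where k_λ is the size of the *largest* Jordan block for λ (equivalently, the smallest k with (A − λI)^k v = 0 for every generalised eigenvector v of λ).

  λ = -5: largest Jordan block has size 2, contributing (x + 5)^2

So m_A(x) = (x + 5)^2 = x^2 + 10*x + 25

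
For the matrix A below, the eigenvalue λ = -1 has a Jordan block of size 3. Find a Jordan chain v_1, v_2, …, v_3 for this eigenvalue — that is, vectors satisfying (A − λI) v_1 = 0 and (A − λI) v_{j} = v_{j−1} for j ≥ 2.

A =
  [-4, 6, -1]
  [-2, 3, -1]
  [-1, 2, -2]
A Jordan chain for λ = -1 of length 3:
v_1 = (-2, -1, 0)ᵀ
v_2 = (-3, -2, -1)ᵀ
v_3 = (1, 0, 0)ᵀ

Let N = A − (-1)·I. We want v_3 with N^3 v_3 = 0 but N^2 v_3 ≠ 0; then v_{j-1} := N · v_j for j = 3, …, 2.

Pick v_3 = (1, 0, 0)ᵀ.
Then v_2 = N · v_3 = (-3, -2, -1)ᵀ.
Then v_1 = N · v_2 = (-2, -1, 0)ᵀ.

Sanity check: (A − (-1)·I) v_1 = (0, 0, 0)ᵀ = 0. ✓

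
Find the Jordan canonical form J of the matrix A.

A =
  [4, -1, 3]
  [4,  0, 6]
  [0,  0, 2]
J_2(2) ⊕ J_1(2)

The characteristic polynomial is
  det(x·I − A) = x^3 - 6*x^2 + 12*x - 8 = (x - 2)^3

Eigenvalues and multiplicities (the geometric multiplicity of λ is n − rank(A − λI), which equals the number of Jordan blocks for λ):
  λ = 2: algebraic multiplicity = 3, geometric multiplicity = 2

Determining the block sizes for each eigenvalue:
  λ = 2: 2 blocks summing to 3 forces exactly one block of size 2 and the rest size 1 → block sizes [2, 1]

Assembling the blocks gives a Jordan form
J =
  [2, 1, 0]
  [0, 2, 0]
  [0, 0, 2]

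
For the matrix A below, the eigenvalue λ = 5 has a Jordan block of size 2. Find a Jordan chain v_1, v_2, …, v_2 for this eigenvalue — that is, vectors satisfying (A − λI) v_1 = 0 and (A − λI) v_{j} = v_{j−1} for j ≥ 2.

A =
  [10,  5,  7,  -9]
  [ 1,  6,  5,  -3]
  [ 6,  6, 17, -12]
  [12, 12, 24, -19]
A Jordan chain for λ = 5 of length 2:
v_1 = (3, -3, 0, 0)ᵀ
v_2 = (2, 0, -1, 0)ᵀ

Let N = A − (5)·I. We want v_2 with N^2 v_2 = 0 but N^1 v_2 ≠ 0; then v_{j-1} := N · v_j for j = 2, …, 2.

Pick v_2 = (2, 0, -1, 0)ᵀ.
Then v_1 = N · v_2 = (3, -3, 0, 0)ᵀ.

Sanity check: (A − (5)·I) v_1 = (0, 0, 0, 0)ᵀ = 0. ✓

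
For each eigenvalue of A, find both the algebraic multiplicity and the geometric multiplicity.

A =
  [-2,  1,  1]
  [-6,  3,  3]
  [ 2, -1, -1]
λ = 0: alg = 3, geom = 2

Step 1 — factor the characteristic polynomial to read off the algebraic multiplicities:
  χ_A(x) = x^3

Step 2 — compute geometric multiplicities via the rank-nullity identity g(λ) = n − rank(A − λI):
  rank(A − (0)·I) = 1, so dim ker(A − (0)·I) = n − 1 = 2

Summary:
  λ = 0: algebraic multiplicity = 3, geometric multiplicity = 2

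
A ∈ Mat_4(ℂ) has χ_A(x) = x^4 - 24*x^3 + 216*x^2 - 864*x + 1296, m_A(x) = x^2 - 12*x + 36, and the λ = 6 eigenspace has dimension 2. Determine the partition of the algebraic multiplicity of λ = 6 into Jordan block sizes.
Block sizes for λ = 6: [2, 2]

Step 1 — from the characteristic polynomial, algebraic multiplicity of λ = 6 is 4. From dim ker(A − (6)·I) = 2, there are exactly 2 Jordan blocks for λ = 6.
Step 2 — from the minimal polynomial, the factor (x − 6)^2 tells us the largest block for λ = 6 has size 2.
Step 3 — with total size 4, 2 blocks, and largest block 2, the block sizes (in nonincreasing order) are [2, 2].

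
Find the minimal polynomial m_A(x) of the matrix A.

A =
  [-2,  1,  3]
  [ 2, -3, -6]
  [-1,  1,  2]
x^2 + 2*x + 1

The characteristic polynomial is χ_A(x) = (x + 1)^3, so the eigenvalues are known. The minimal polynomial is
  m_A(x) = Π_λ (x − λ)^{k_λ}
where k_λ is the size of the *largest* Jordan block for λ (equivalently, the smallest k with (A − λI)^k v = 0 for every generalised eigenvector v of λ).

  λ = -1: largest Jordan block has size 2, contributing (x + 1)^2

So m_A(x) = (x + 1)^2 = x^2 + 2*x + 1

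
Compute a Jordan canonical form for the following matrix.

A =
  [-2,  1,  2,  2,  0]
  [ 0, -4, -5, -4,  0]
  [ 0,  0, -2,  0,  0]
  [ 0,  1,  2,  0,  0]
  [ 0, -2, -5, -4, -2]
J_3(-2) ⊕ J_1(-2) ⊕ J_1(-2)

The characteristic polynomial is
  det(x·I − A) = x^5 + 10*x^4 + 40*x^3 + 80*x^2 + 80*x + 32 = (x + 2)^5

Eigenvalues and multiplicities (the geometric multiplicity of λ is n − rank(A − λI), which equals the number of Jordan blocks for λ):
  λ = -2: algebraic multiplicity = 5, geometric multiplicity = 3

Determining the block sizes for each eigenvalue:
  λ = -2: with am = 5 and gm = 3, the partition is not yet determined (e.g. several partitions of 5 into 3 parts exist). Let N = A − (-2)·I. Computing rank(N^1) = 2, rank(N^2) = 1, rank(N^3) = 0; the number of blocks of size ≥ j is rank(N^{j−1}) − rank(N^j), giving [3, 1, 1]. So we have 1 block(s) of size 3, 2 block(s) of size 1 → block sizes [3, 1, 1]

Assembling the blocks gives a Jordan form
J =
  [-2,  1,  0,  0,  0]
  [ 0, -2,  1,  0,  0]
  [ 0,  0, -2,  0,  0]
  [ 0,  0,  0, -2,  0]
  [ 0,  0,  0,  0, -2]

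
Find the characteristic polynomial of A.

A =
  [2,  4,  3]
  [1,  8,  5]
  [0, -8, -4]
x^3 - 6*x^2 + 12*x - 8

Expanding det(x·I − A) (e.g. by cofactor expansion or by noting that A is similar to its Jordan form J, which has the same characteristic polynomial as A) gives
  χ_A(x) = x^3 - 6*x^2 + 12*x - 8
which factors as (x - 2)^3. The eigenvalues (with algebraic multiplicities) are λ = 2 with multiplicity 3.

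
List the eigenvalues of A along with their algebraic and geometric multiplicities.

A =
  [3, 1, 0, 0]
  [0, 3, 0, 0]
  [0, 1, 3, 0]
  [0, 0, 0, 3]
λ = 3: alg = 4, geom = 3

Step 1 — factor the characteristic polynomial to read off the algebraic multiplicities:
  χ_A(x) = (x - 3)^4

Step 2 — compute geometric multiplicities via the rank-nullity identity g(λ) = n − rank(A − λI):
  rank(A − (3)·I) = 1, so dim ker(A − (3)·I) = n − 1 = 3

Summary:
  λ = 3: algebraic multiplicity = 4, geometric multiplicity = 3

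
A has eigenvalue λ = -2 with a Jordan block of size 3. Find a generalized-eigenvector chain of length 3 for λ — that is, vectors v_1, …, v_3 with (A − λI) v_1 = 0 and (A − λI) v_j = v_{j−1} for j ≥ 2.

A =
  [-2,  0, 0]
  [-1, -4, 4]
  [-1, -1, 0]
A Jordan chain for λ = -2 of length 3:
v_1 = (0, -2, -1)ᵀ
v_2 = (0, -1, -1)ᵀ
v_3 = (1, 0, 0)ᵀ

Let N = A − (-2)·I. We want v_3 with N^3 v_3 = 0 but N^2 v_3 ≠ 0; then v_{j-1} := N · v_j for j = 3, …, 2.

Pick v_3 = (1, 0, 0)ᵀ.
Then v_2 = N · v_3 = (0, -1, -1)ᵀ.
Then v_1 = N · v_2 = (0, -2, -1)ᵀ.

Sanity check: (A − (-2)·I) v_1 = (0, 0, 0)ᵀ = 0. ✓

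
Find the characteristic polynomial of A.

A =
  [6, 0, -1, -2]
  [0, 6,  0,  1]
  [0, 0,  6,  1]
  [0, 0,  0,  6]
x^4 - 24*x^3 + 216*x^2 - 864*x + 1296

Expanding det(x·I − A) (e.g. by cofactor expansion or by noting that A is similar to its Jordan form J, which has the same characteristic polynomial as A) gives
  χ_A(x) = x^4 - 24*x^3 + 216*x^2 - 864*x + 1296
which factors as (x - 6)^4. The eigenvalues (with algebraic multiplicities) are λ = 6 with multiplicity 4.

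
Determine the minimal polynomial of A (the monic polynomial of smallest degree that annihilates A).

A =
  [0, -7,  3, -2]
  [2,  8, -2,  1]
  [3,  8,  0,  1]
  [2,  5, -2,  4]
x^2 - 6*x + 9

The characteristic polynomial is χ_A(x) = (x - 3)^4, so the eigenvalues are known. The minimal polynomial is
  m_A(x) = Π_λ (x − λ)^{k_λ}
where k_λ is the size of the *largest* Jordan block for λ (equivalently, the smallest k with (A − λI)^k v = 0 for every generalised eigenvector v of λ).

  λ = 3: largest Jordan block has size 2, contributing (x − 3)^2

So m_A(x) = (x - 3)^2 = x^2 - 6*x + 9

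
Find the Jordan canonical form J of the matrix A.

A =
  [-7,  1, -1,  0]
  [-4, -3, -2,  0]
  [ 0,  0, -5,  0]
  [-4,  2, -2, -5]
J_2(-5) ⊕ J_1(-5) ⊕ J_1(-5)

The characteristic polynomial is
  det(x·I − A) = x^4 + 20*x^3 + 150*x^2 + 500*x + 625 = (x + 5)^4

Eigenvalues and multiplicities (the geometric multiplicity of λ is n − rank(A − λI), which equals the number of Jordan blocks for λ):
  λ = -5: algebraic multiplicity = 4, geometric multiplicity = 3

Determining the block sizes for each eigenvalue:
  λ = -5: 3 blocks summing to 4 forces exactly one block of size 2 and the rest size 1 → block sizes [2, 1, 1]

Assembling the blocks gives a Jordan form
J =
  [-5,  1,  0,  0]
  [ 0, -5,  0,  0]
  [ 0,  0, -5,  0]
  [ 0,  0,  0, -5]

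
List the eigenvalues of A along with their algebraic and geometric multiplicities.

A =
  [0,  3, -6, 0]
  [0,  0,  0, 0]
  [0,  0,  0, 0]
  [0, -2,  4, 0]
λ = 0: alg = 4, geom = 3

Step 1 — factor the characteristic polynomial to read off the algebraic multiplicities:
  χ_A(x) = x^4

Step 2 — compute geometric multiplicities via the rank-nullity identity g(λ) = n − rank(A − λI):
  rank(A − (0)·I) = 1, so dim ker(A − (0)·I) = n − 1 = 3

Summary:
  λ = 0: algebraic multiplicity = 4, geometric multiplicity = 3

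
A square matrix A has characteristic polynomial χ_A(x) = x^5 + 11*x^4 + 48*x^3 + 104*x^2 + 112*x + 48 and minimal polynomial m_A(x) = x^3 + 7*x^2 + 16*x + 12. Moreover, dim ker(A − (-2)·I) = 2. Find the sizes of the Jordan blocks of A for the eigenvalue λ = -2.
Block sizes for λ = -2: [2, 2]

Step 1 — from the characteristic polynomial, algebraic multiplicity of λ = -2 is 4. From dim ker(A − (-2)·I) = 2, there are exactly 2 Jordan blocks for λ = -2.
Step 2 — from the minimal polynomial, the factor (x + 2)^2 tells us the largest block for λ = -2 has size 2.
Step 3 — with total size 4, 2 blocks, and largest block 2, the block sizes (in nonincreasing order) are [2, 2].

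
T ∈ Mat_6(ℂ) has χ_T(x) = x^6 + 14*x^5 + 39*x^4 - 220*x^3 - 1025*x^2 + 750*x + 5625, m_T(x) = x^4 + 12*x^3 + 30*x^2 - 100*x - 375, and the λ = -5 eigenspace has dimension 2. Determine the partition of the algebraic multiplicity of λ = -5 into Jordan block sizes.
Block sizes for λ = -5: [3, 1]

Step 1 — from the characteristic polynomial, algebraic multiplicity of λ = -5 is 4. From dim ker(T − (-5)·I) = 2, there are exactly 2 Jordan blocks for λ = -5.
Step 2 — from the minimal polynomial, the factor (x + 5)^3 tells us the largest block for λ = -5 has size 3.
Step 3 — with total size 4, 2 blocks, and largest block 3, the block sizes (in nonincreasing order) are [3, 1].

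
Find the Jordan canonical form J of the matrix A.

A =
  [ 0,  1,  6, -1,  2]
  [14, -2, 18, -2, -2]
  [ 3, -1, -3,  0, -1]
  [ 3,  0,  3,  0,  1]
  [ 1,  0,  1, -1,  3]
J_2(-4) ⊕ J_3(2)

The characteristic polynomial is
  det(x·I − A) = x^5 + 2*x^4 - 20*x^3 - 8*x^2 + 128*x - 128 = (x - 2)^3*(x + 4)^2

Eigenvalues and multiplicities (the geometric multiplicity of λ is n − rank(A − λI), which equals the number of Jordan blocks for λ):
  λ = -4: algebraic multiplicity = 2, geometric multiplicity = 1
  λ = 2: algebraic multiplicity = 3, geometric multiplicity = 1

Determining the block sizes for each eigenvalue:
  λ = -4: one block (gm = 1), so the single block has size am = 2 → block sizes [2]
  λ = 2: one block (gm = 1), so the single block has size am = 3 → block sizes [3]

Assembling the blocks gives a Jordan form
J =
  [-4,  1, 0, 0, 0]
  [ 0, -4, 0, 0, 0]
  [ 0,  0, 2, 1, 0]
  [ 0,  0, 0, 2, 1]
  [ 0,  0, 0, 0, 2]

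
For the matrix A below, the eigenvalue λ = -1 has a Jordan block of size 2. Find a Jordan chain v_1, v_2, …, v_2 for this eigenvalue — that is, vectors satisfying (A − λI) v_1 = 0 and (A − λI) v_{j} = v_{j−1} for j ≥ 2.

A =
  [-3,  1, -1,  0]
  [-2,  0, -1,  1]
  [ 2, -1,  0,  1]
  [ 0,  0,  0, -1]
A Jordan chain for λ = -1 of length 2:
v_1 = (-2, -2, 2, 0)ᵀ
v_2 = (1, 0, 0, 0)ᵀ

Let N = A − (-1)·I. We want v_2 with N^2 v_2 = 0 but N^1 v_2 ≠ 0; then v_{j-1} := N · v_j for j = 2, …, 2.

Pick v_2 = (1, 0, 0, 0)ᵀ.
Then v_1 = N · v_2 = (-2, -2, 2, 0)ᵀ.

Sanity check: (A − (-1)·I) v_1 = (0, 0, 0, 0)ᵀ = 0. ✓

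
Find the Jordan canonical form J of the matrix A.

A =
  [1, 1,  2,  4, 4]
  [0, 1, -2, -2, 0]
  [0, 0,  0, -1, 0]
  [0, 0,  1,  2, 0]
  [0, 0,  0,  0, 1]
J_2(1) ⊕ J_2(1) ⊕ J_1(1)

The characteristic polynomial is
  det(x·I − A) = x^5 - 5*x^4 + 10*x^3 - 10*x^2 + 5*x - 1 = (x - 1)^5

Eigenvalues and multiplicities (the geometric multiplicity of λ is n − rank(A − λI), which equals the number of Jordan blocks for λ):
  λ = 1: algebraic multiplicity = 5, geometric multiplicity = 3

Determining the block sizes for each eigenvalue:
  λ = 1: with am = 5 and gm = 3, the partition is not yet determined (e.g. several partitions of 5 into 3 parts exist). Let N = A − (1)·I. Computing rank(N^1) = 2, rank(N^2) = 0; the number of blocks of size ≥ j is rank(N^{j−1}) − rank(N^j), giving [3, 2]. So we have 2 block(s) of size 2, 1 block(s) of size 1 → block sizes [2, 2, 1]

Assembling the blocks gives a Jordan form
J =
  [1, 1, 0, 0, 0]
  [0, 1, 0, 0, 0]
  [0, 0, 1, 1, 0]
  [0, 0, 0, 1, 0]
  [0, 0, 0, 0, 1]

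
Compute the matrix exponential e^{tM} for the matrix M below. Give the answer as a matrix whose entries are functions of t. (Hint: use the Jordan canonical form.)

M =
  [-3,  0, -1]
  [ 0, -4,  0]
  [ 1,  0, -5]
e^{tM} =
  [t*exp(-4*t) + exp(-4*t), 0, -t*exp(-4*t)]
  [0, exp(-4*t), 0]
  [t*exp(-4*t), 0, -t*exp(-4*t) + exp(-4*t)]

Strategy: write M = P · J · P⁻¹ where J is a Jordan canonical form, so e^{tM} = P · e^{tJ} · P⁻¹, and e^{tJ} can be computed block-by-block.

M has Jordan form
J =
  [-4,  1,  0]
  [ 0, -4,  0]
  [ 0,  0, -4]
(up to reordering of blocks).

Per-block formulas:
  For a 2×2 Jordan block J_2(-4): exp(t · J_2(-4)) = e^(-4t)·(I + t·N), where N is the 2×2 nilpotent shift.
  For a 1×1 block at λ = -4: exp(t · [-4]) = [e^(-4t)].

After assembling e^{tJ} and conjugating by P, we get:

e^{tM} =
  [t*exp(-4*t) + exp(-4*t), 0, -t*exp(-4*t)]
  [0, exp(-4*t), 0]
  [t*exp(-4*t), 0, -t*exp(-4*t) + exp(-4*t)]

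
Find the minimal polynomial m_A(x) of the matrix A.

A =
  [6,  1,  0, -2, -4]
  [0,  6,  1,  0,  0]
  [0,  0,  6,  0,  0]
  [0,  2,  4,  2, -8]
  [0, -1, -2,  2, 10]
x^3 - 18*x^2 + 108*x - 216

The characteristic polynomial is χ_A(x) = (x - 6)^5, so the eigenvalues are known. The minimal polynomial is
  m_A(x) = Π_λ (x − λ)^{k_λ}
where k_λ is the size of the *largest* Jordan block for λ (equivalently, the smallest k with (A − λI)^k v = 0 for every generalised eigenvector v of λ).

  λ = 6: largest Jordan block has size 3, contributing (x − 6)^3

So m_A(x) = (x - 6)^3 = x^3 - 18*x^2 + 108*x - 216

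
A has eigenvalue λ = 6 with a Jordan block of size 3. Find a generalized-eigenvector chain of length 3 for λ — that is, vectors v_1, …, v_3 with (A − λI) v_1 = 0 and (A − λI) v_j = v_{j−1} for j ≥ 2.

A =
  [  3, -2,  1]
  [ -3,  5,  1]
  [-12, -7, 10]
A Jordan chain for λ = 6 of length 3:
v_1 = (3, 0, 9)ᵀ
v_2 = (-3, -3, -12)ᵀ
v_3 = (1, 0, 0)ᵀ

Let N = A − (6)·I. We want v_3 with N^3 v_3 = 0 but N^2 v_3 ≠ 0; then v_{j-1} := N · v_j for j = 3, …, 2.

Pick v_3 = (1, 0, 0)ᵀ.
Then v_2 = N · v_3 = (-3, -3, -12)ᵀ.
Then v_1 = N · v_2 = (3, 0, 9)ᵀ.

Sanity check: (A − (6)·I) v_1 = (0, 0, 0)ᵀ = 0. ✓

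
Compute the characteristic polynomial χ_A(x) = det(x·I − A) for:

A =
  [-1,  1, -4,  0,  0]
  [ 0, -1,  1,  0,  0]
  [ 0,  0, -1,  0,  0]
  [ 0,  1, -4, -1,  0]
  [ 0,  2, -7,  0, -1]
x^5 + 5*x^4 + 10*x^3 + 10*x^2 + 5*x + 1

Expanding det(x·I − A) (e.g. by cofactor expansion or by noting that A is similar to its Jordan form J, which has the same characteristic polynomial as A) gives
  χ_A(x) = x^5 + 5*x^4 + 10*x^3 + 10*x^2 + 5*x + 1
which factors as (x + 1)^5. The eigenvalues (with algebraic multiplicities) are λ = -1 with multiplicity 5.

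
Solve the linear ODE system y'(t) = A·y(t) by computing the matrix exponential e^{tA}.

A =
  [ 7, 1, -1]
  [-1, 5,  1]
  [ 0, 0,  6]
e^{tA} =
  [t*exp(6*t) + exp(6*t), t*exp(6*t), -t*exp(6*t)]
  [-t*exp(6*t), -t*exp(6*t) + exp(6*t), t*exp(6*t)]
  [0, 0, exp(6*t)]

Strategy: write A = P · J · P⁻¹ where J is a Jordan canonical form, so e^{tA} = P · e^{tJ} · P⁻¹, and e^{tJ} can be computed block-by-block.

A has Jordan form
J =
  [6, 1, 0]
  [0, 6, 0]
  [0, 0, 6]
(up to reordering of blocks).

Per-block formulas:
  For a 2×2 Jordan block J_2(6): exp(t · J_2(6)) = e^(6t)·(I + t·N), where N is the 2×2 nilpotent shift.
  For a 1×1 block at λ = 6: exp(t · [6]) = [e^(6t)].

After assembling e^{tJ} and conjugating by P, we get:

e^{tA} =
  [t*exp(6*t) + exp(6*t), t*exp(6*t), -t*exp(6*t)]
  [-t*exp(6*t), -t*exp(6*t) + exp(6*t), t*exp(6*t)]
  [0, 0, exp(6*t)]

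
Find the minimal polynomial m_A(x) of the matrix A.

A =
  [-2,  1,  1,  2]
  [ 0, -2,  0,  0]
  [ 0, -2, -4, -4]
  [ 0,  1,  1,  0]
x^2 + 4*x + 4

The characteristic polynomial is χ_A(x) = (x + 2)^4, so the eigenvalues are known. The minimal polynomial is
  m_A(x) = Π_λ (x − λ)^{k_λ}
where k_λ is the size of the *largest* Jordan block for λ (equivalently, the smallest k with (A − λI)^k v = 0 for every generalised eigenvector v of λ).

  λ = -2: largest Jordan block has size 2, contributing (x + 2)^2

So m_A(x) = (x + 2)^2 = x^2 + 4*x + 4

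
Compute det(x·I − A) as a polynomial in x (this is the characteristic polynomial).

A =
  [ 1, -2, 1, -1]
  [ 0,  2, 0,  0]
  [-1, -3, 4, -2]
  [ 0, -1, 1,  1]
x^4 - 8*x^3 + 24*x^2 - 32*x + 16

Expanding det(x·I − A) (e.g. by cofactor expansion or by noting that A is similar to its Jordan form J, which has the same characteristic polynomial as A) gives
  χ_A(x) = x^4 - 8*x^3 + 24*x^2 - 32*x + 16
which factors as (x - 2)^4. The eigenvalues (with algebraic multiplicities) are λ = 2 with multiplicity 4.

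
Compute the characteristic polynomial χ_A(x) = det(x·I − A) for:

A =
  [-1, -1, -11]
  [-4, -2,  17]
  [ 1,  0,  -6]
x^3 + 9*x^2 + 27*x + 27

Expanding det(x·I − A) (e.g. by cofactor expansion or by noting that A is similar to its Jordan form J, which has the same characteristic polynomial as A) gives
  χ_A(x) = x^3 + 9*x^2 + 27*x + 27
which factors as (x + 3)^3. The eigenvalues (with algebraic multiplicities) are λ = -3 with multiplicity 3.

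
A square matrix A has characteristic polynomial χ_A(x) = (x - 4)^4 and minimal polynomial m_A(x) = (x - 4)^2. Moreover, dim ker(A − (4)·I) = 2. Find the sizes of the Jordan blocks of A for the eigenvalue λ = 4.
Block sizes for λ = 4: [2, 2]

Step 1 — from the characteristic polynomial, algebraic multiplicity of λ = 4 is 4. From dim ker(A − (4)·I) = 2, there are exactly 2 Jordan blocks for λ = 4.
Step 2 — from the minimal polynomial, the factor (x − 4)^2 tells us the largest block for λ = 4 has size 2.
Step 3 — with total size 4, 2 blocks, and largest block 2, the block sizes (in nonincreasing order) are [2, 2].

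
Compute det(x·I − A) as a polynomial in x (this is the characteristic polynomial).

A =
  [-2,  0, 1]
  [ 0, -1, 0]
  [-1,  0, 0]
x^3 + 3*x^2 + 3*x + 1

Expanding det(x·I − A) (e.g. by cofactor expansion or by noting that A is similar to its Jordan form J, which has the same characteristic polynomial as A) gives
  χ_A(x) = x^3 + 3*x^2 + 3*x + 1
which factors as (x + 1)^3. The eigenvalues (with algebraic multiplicities) are λ = -1 with multiplicity 3.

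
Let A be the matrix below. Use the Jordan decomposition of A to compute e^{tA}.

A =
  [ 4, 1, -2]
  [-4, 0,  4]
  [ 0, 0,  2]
e^{tA} =
  [2*t*exp(2*t) + exp(2*t), t*exp(2*t), -2*t*exp(2*t)]
  [-4*t*exp(2*t), -2*t*exp(2*t) + exp(2*t), 4*t*exp(2*t)]
  [0, 0, exp(2*t)]

Strategy: write A = P · J · P⁻¹ where J is a Jordan canonical form, so e^{tA} = P · e^{tJ} · P⁻¹, and e^{tJ} can be computed block-by-block.

A has Jordan form
J =
  [2, 1, 0]
  [0, 2, 0]
  [0, 0, 2]
(up to reordering of blocks).

Per-block formulas:
  For a 2×2 Jordan block J_2(2): exp(t · J_2(2)) = e^(2t)·(I + t·N), where N is the 2×2 nilpotent shift.
  For a 1×1 block at λ = 2: exp(t · [2]) = [e^(2t)].

After assembling e^{tJ} and conjugating by P, we get:

e^{tA} =
  [2*t*exp(2*t) + exp(2*t), t*exp(2*t), -2*t*exp(2*t)]
  [-4*t*exp(2*t), -2*t*exp(2*t) + exp(2*t), 4*t*exp(2*t)]
  [0, 0, exp(2*t)]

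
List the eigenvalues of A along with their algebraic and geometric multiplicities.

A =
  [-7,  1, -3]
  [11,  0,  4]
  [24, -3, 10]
λ = 1: alg = 3, geom = 1

Step 1 — factor the characteristic polynomial to read off the algebraic multiplicities:
  χ_A(x) = (x - 1)^3

Step 2 — compute geometric multiplicities via the rank-nullity identity g(λ) = n − rank(A − λI):
  rank(A − (1)·I) = 2, so dim ker(A − (1)·I) = n − 2 = 1

Summary:
  λ = 1: algebraic multiplicity = 3, geometric multiplicity = 1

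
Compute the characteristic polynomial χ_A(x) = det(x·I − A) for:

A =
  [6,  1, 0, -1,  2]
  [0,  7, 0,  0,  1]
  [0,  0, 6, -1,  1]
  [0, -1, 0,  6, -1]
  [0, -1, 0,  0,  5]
x^5 - 30*x^4 + 360*x^3 - 2160*x^2 + 6480*x - 7776

Expanding det(x·I − A) (e.g. by cofactor expansion or by noting that A is similar to its Jordan form J, which has the same characteristic polynomial as A) gives
  χ_A(x) = x^5 - 30*x^4 + 360*x^3 - 2160*x^2 + 6480*x - 7776
which factors as (x - 6)^5. The eigenvalues (with algebraic multiplicities) are λ = 6 with multiplicity 5.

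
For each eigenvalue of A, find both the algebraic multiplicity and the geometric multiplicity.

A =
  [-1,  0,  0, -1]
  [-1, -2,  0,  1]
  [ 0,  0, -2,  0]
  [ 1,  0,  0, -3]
λ = -2: alg = 4, geom = 3

Step 1 — factor the characteristic polynomial to read off the algebraic multiplicities:
  χ_A(x) = (x + 2)^4

Step 2 — compute geometric multiplicities via the rank-nullity identity g(λ) = n − rank(A − λI):
  rank(A − (-2)·I) = 1, so dim ker(A − (-2)·I) = n − 1 = 3

Summary:
  λ = -2: algebraic multiplicity = 4, geometric multiplicity = 3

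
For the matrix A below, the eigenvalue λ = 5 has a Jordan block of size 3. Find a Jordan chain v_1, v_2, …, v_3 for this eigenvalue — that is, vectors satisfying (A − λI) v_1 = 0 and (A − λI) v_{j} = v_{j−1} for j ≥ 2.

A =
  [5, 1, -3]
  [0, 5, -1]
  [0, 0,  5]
A Jordan chain for λ = 5 of length 3:
v_1 = (-1, 0, 0)ᵀ
v_2 = (-3, -1, 0)ᵀ
v_3 = (0, 0, 1)ᵀ

Let N = A − (5)·I. We want v_3 with N^3 v_3 = 0 but N^2 v_3 ≠ 0; then v_{j-1} := N · v_j for j = 3, …, 2.

Pick v_3 = (0, 0, 1)ᵀ.
Then v_2 = N · v_3 = (-3, -1, 0)ᵀ.
Then v_1 = N · v_2 = (-1, 0, 0)ᵀ.

Sanity check: (A − (5)·I) v_1 = (0, 0, 0)ᵀ = 0. ✓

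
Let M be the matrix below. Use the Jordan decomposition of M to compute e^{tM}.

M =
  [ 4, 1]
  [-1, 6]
e^{tM} =
  [-t*exp(5*t) + exp(5*t), t*exp(5*t)]
  [-t*exp(5*t), t*exp(5*t) + exp(5*t)]

Strategy: write M = P · J · P⁻¹ where J is a Jordan canonical form, so e^{tM} = P · e^{tJ} · P⁻¹, and e^{tJ} can be computed block-by-block.

M has Jordan form
J =
  [5, 1]
  [0, 5]
(up to reordering of blocks).

Per-block formulas:
  For a 2×2 Jordan block J_2(5): exp(t · J_2(5)) = e^(5t)·(I + t·N), where N is the 2×2 nilpotent shift.

After assembling e^{tJ} and conjugating by P, we get:

e^{tM} =
  [-t*exp(5*t) + exp(5*t), t*exp(5*t)]
  [-t*exp(5*t), t*exp(5*t) + exp(5*t)]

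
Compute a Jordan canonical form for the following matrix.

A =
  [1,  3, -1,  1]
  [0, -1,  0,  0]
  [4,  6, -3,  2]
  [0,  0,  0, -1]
J_2(-1) ⊕ J_1(-1) ⊕ J_1(-1)

The characteristic polynomial is
  det(x·I − A) = x^4 + 4*x^3 + 6*x^2 + 4*x + 1 = (x + 1)^4

Eigenvalues and multiplicities (the geometric multiplicity of λ is n − rank(A − λI), which equals the number of Jordan blocks for λ):
  λ = -1: algebraic multiplicity = 4, geometric multiplicity = 3

Determining the block sizes for each eigenvalue:
  λ = -1: 3 blocks summing to 4 forces exactly one block of size 2 and the rest size 1 → block sizes [2, 1, 1]

Assembling the blocks gives a Jordan form
J =
  [-1,  1,  0,  0]
  [ 0, -1,  0,  0]
  [ 0,  0, -1,  0]
  [ 0,  0,  0, -1]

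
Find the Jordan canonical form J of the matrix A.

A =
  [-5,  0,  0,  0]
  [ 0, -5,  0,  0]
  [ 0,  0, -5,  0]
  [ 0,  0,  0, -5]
J_1(-5) ⊕ J_1(-5) ⊕ J_1(-5) ⊕ J_1(-5)

The characteristic polynomial is
  det(x·I − A) = x^4 + 20*x^3 + 150*x^2 + 500*x + 625 = (x + 5)^4

Eigenvalues and multiplicities (the geometric multiplicity of λ is n − rank(A − λI), which equals the number of Jordan blocks for λ):
  λ = -5: algebraic multiplicity = 4, geometric multiplicity = 4

Determining the block sizes for each eigenvalue:
  λ = -5: gm = am = 4, so every block has size 1 → block sizes [1, 1, 1, 1]

Assembling the blocks gives a Jordan form
J =
  [-5,  0,  0,  0]
  [ 0, -5,  0,  0]
  [ 0,  0, -5,  0]
  [ 0,  0,  0, -5]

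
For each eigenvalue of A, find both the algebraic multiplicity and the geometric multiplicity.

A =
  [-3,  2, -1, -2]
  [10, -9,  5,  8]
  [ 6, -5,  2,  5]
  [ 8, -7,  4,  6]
λ = -1: alg = 4, geom = 2

Step 1 — factor the characteristic polynomial to read off the algebraic multiplicities:
  χ_A(x) = (x + 1)^4

Step 2 — compute geometric multiplicities via the rank-nullity identity g(λ) = n − rank(A − λI):
  rank(A − (-1)·I) = 2, so dim ker(A − (-1)·I) = n − 2 = 2

Summary:
  λ = -1: algebraic multiplicity = 4, geometric multiplicity = 2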